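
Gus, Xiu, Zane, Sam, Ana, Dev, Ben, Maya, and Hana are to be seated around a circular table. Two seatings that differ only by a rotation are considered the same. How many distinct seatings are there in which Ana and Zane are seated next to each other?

Treat {Ana, Zane} as one unit (2 internal orders) and seat the resulting 8 units around the table: (7)! circular arrangements.
So 2 × (7)! = 2 × 5040 = 10080.

10080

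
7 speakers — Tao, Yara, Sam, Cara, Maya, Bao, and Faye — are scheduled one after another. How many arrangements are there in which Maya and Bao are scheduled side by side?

Place the 5 others and the Maya-Bao pair as 6 objects in a line; the pair has 2 internal arrangements.
That gives 2 × 6! = 2 × 720 = 1440.

1440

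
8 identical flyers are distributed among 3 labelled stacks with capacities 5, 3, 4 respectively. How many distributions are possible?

By stars and bars, unrestricted non-negative solutions to x_1+…+x_3 = 8 number C(8+2,2) = 45.
Subtract solutions that violate a single cap (substitute x_i' = x_i − (cap_i+1)): x_1 ≥ 6 gives C(4,2) = 6; x_2 ≥ 4 gives C(6,2) = 15; x_3 ≥ 5 gives C(5,2) = 10. Together 31.
No two caps can be exceeded simultaneously, so the pair terms are all 0.
By inclusion–exclusion the count is 45 − 31 + 0 = 14.

14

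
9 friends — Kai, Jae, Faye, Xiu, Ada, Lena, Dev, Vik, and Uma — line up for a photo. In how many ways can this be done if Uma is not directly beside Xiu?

282240

There are 9! = 362880 arrangements in all. If Uma and Xiu are adjacent, merging them into one block gives 2·(8)! = 80640 arrangements.
So 362880 − 80640 = 282240 arrangements keep them apart.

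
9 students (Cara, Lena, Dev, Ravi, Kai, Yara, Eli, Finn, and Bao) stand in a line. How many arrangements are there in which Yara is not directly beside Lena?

282240

Of the 9! = 362880 arrangements, those with Yara and Lena adjacent number 2 × 8! = 80640 (treat the pair as a block with 2 internal orders).
Complementary counting: 362880 − 80640 = 282240.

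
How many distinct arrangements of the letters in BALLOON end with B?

Fix B in the last position and arrange the remaining 6 letters.
Those 6 letters have L appearing twice and O appearing twice, giving (6)!/(2!·2!) = 180.

180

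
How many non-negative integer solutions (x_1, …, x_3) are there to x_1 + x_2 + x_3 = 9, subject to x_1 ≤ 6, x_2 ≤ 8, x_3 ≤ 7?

By stars and bars, unrestricted non-negative solutions to x_1+…+x_3 = 9 number C(9+2,2) = 55.
Subtract solutions that violate a single cap (substitute x_i' = x_i − (cap_i+1)): x_1 ≥ 7 gives C(4,2) = 6; x_2 ≥ 9 gives C(2,2) = 1; x_3 ≥ 8 gives C(3,2) = 3. Together 10.
No two caps can be exceeded simultaneously, so the pair terms are all 0.
By inclusion–exclusion the count is 55 − 10 + 0 = 45.

45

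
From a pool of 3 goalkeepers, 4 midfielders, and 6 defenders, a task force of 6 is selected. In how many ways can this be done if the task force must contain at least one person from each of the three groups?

Total 6-person selections from all 13: C(13,6) = 1716.
Subtract selections that omit an entire group: no goalkeepers → C(10,6) = 210; no midfielders → C(9,6) = 84; no defenders → C(7,6) = 7.
Add back selections omitting two groups (i.e. drawn from a single group): C(3,6) + C(4,6) + C(6,6) = 1.
By inclusion–exclusion: 1716 − 301 + 1 = 1416.

1416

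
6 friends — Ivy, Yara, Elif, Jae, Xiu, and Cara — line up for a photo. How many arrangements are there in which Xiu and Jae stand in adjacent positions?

Place the 4 others and the Xiu-Jae pair as 5 objects in a line; the pair has 2 internal arrangements.
That gives 2 × 5! = 2 × 120 = 240.

240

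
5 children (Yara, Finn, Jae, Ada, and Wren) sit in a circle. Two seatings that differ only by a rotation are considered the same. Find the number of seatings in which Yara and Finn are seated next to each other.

Treat {Yara, Finn} as one unit (2 internal orders) and seat the resulting 4 units around the table: (3)! circular arrangements.
So 2 × (3)! = 2 × 6 = 12.

12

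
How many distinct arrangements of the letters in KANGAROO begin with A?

With the first slot taken by A, it remains to arrange the other 7 letters (KNGAROO).
Those 7 letters have O appearing twice, giving (7)!/(2!) = 2520.

2520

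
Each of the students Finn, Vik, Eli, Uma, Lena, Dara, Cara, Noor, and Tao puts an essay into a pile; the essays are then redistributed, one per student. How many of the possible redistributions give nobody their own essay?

133496

This is the derangement count D_9: permutations of 9 items with no fixed point.
By inclusion–exclusion this is Σ_{j=0}^{9} (−1)^j C(9,j)·(9−j)!.
Computing: 362880 − 362880 + 181440 − 60480 + 15120 − 3024 + 504 − 72 + 9 − 1 = 133496.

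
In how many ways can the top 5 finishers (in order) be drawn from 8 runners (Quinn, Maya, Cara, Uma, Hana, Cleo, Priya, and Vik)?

There are 8 choices for 1st place, 7 for 2nd, and so on down to 4 for position 5.
That gives 8 × 7 × 6 × 5 × 4 = 6720.

6720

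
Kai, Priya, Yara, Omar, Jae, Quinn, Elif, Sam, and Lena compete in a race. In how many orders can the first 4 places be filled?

3024

This is an ordered selection of 4 from 9: P(9,4).
That gives 9 × 8 × 7 × 6 = 3024.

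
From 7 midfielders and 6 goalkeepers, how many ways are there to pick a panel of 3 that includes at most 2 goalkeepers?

266

Split by how many goalkeepers are chosen (0 through 2).
Sum: C(6,0)·C(7,3) + C(6,1)·C(7,2) + C(6,2)·C(7,1) = 35 + 126 + 105 = 266.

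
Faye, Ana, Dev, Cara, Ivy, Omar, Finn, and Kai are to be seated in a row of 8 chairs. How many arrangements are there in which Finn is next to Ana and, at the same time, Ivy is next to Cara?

Treat {Finn,Ana} as one block (2 orders) and {Ivy,Cara} as another (2 orders).
That leaves 6 units to arrange: 2 × 2 × 6! = 4 × 720 = 2880.

2880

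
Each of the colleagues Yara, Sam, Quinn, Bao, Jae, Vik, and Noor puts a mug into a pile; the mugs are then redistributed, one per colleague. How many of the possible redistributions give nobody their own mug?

1854

This is the derangement count D_7: permutations of 7 items with no fixed point.
By inclusion–exclusion this is Σ_{j=0}^{7} (−1)^j C(7,j)·(7−j)!.
Computing: 5040 − 5040 + 2520 − 840 + 210 − 42 + 7 − 1 = 1854.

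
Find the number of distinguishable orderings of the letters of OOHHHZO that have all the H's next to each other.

20

Treat the 3 copies of H as a single block. The multiset to arrange is then {HHH, O, O, O, Z}, 5 items in all.
That gives (5)!/(3!) = 20 arrangements.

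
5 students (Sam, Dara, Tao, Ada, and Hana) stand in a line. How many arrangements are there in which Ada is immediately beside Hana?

48

Treat {Ada, Hana} as a single unit. There are 4 units to order, and the pair itself can be ordered 2 ways.
So the count is 2·(4)! = 48.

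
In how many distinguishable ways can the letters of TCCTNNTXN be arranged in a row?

5040

TCCTNNTXN has 9 letters with C appearing twice, N appearing 3 times, and T appearing 3 times.
The number of distinct arrangements is 9!/(3!·3!·2!) = 362880/72 = 5040.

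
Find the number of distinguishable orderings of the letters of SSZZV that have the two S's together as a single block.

Treat the 2 copies of S as a single block. The multiset to arrange is then {SS, V, Z, Z}, 4 items in all.
That gives (4)!/(2!) = 12 arrangements.

12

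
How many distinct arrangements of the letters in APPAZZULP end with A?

3360

Fix A in the last position and arrange the remaining 8 letters.
Those 8 letters have P appearing 3 times and Z appearing twice, giving (8)!/(3!·2!) = 3360.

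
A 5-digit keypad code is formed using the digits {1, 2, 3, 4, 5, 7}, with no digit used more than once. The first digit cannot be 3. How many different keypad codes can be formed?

The first digit has 6−1 = 5 choices (anything except 3).
The remaining 4 digits are filled from the other 5 symbols without repetition: 5 × 4 × 3 × 2 = 120.
Total: 5 × 120 = 600.

600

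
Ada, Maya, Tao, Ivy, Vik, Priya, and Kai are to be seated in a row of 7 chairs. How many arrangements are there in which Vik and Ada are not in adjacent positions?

3600

There are 7! = 5040 arrangements in all. If Vik and Ada are adjacent, merging them into one block gives 2·(6)! = 1440 arrangements.
Complementary counting: 5040 − 1440 = 3600.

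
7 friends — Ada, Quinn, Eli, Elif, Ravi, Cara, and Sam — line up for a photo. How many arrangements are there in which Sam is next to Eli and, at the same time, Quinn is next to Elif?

480

Treat {Sam,Eli} as one block (2 orders) and {Quinn,Elif} as another (2 orders).
That leaves 5 units to arrange: 2 × 2 × 5! = 4 × 120 = 480.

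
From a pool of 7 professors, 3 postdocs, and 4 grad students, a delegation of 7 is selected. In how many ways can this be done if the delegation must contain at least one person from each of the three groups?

Unrestricted: C(14,7) = 3432 ways to pick any 7 of the 14.
Subtract selections that omit an entire group: no professors → C(7,7) = 1; no postdocs → C(11,7) = 330; no grad students → C(10,7) = 120.
Add back selections omitting two groups (i.e. drawn from a single group): C(7,7) + C(3,7) + C(4,7) = 1.
By inclusion–exclusion: 3432 − 451 + 1 = 2982.

2982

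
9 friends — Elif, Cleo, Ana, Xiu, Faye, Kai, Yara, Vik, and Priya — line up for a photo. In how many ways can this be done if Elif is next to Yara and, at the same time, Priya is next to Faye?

20160

Treat {Elif,Yara} as one block (2 orders) and {Priya,Faye} as another (2 orders).
That leaves 7 units to arrange: 2 × 2 × 7! = 4 × 5040 = 20160.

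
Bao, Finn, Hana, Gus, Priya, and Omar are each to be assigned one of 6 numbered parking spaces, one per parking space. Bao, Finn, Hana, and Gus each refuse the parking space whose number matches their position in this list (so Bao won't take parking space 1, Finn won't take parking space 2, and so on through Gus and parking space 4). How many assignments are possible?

Let Aᵢ (for 1 ≤ i ≤ 4) be the placements that put person i in their forbidden parking space. Any j of these fix j positions, leaving (6−j)! ways to fill the rest, and there are C(4,j) ways to pick which j.
By inclusion–exclusion, the number of valid placements is Σ_{j=0}^{4} (−1)^j C(4,j)·(6−j)!.
Computing: 720 − 480 + 144 − 24 + 2 = 362.

362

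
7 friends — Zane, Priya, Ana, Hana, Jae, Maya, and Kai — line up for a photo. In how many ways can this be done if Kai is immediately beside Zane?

1440

Glue Kai and Zane into one block (2 internal orders), leaving 6 units to arrange in a row.
So the count is 2·(6)! = 1440.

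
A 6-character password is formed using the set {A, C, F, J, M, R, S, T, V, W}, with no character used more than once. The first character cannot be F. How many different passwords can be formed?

136080

The first character has 10−1 = 9 choices (anything except F).
The remaining 5 characters are filled from the other 9 symbols without repetition: 9 × 8 × 7 × 6 × 5 = 15120.
Total: 9 × 15120 = 136080.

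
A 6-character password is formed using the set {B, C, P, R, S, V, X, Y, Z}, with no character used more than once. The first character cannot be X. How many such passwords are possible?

The first character has 9−1 = 8 choices (anything except X).
The remaining 5 characters are filled from the other 8 symbols without repetition: 8 × 7 × 6 × 5 × 4 = 6720.
Total: 8 × 6720 = 53760.

53760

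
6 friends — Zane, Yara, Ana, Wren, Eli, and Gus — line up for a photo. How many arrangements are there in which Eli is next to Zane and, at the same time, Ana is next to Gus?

Treat {Eli,Zane} as one block (2 orders) and {Ana,Gus} as another (2 orders).
That leaves 4 units to arrange: 2 × 2 × 4! = 4 × 24 = 96.

96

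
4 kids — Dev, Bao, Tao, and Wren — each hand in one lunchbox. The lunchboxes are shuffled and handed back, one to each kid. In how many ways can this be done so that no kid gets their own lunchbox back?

Let Aᵢ be the assignments in which kid i gets their own lunchbox. We want the size of the complement of A₁∪…∪A_4.
By inclusion–exclusion this is Σ_{j=0}^{4} (−1)^j C(4,j)·(4−j)!.
Computing: 24 − 24 + 12 − 4 + 1 = 9.

9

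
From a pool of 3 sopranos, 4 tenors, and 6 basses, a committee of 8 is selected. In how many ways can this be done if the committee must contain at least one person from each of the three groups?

1233

Total 8-person selections from all 13: C(13,8) = 1287.
Selections missing a whole group: no sopranos → C(10,8) = 45; no tenors → C(9,8) = 9; no basses → C(7,8) = 0.
Add back selections omitting two groups (i.e. drawn from a single group): C(3,8) + C(4,8) + C(6,8) = 0.
By inclusion–exclusion: 1287 − 54 + 0 = 1233.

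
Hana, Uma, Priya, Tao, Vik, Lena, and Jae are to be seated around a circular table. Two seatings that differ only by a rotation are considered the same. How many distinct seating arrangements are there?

Seat Hana anywhere (absorbing the rotational symmetry), then permute the other 6: (6)! = 720.

720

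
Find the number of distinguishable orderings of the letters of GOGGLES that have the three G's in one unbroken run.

Treat the 3 copies of G as a single block. The multiset to arrange is then {GGG, E, L, O, S}, 5 items in all.
All 5 items are distinct, so there are (5)! = 120 arrangements.

120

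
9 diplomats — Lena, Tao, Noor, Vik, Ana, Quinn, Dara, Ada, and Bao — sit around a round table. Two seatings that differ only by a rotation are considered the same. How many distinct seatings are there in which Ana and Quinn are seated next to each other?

Treat {Ana, Quinn} as one unit (2 internal orders) and seat the resulting 8 units around the table: (7)! circular arrangements.
So 2 × (7)! = 2 × 5040 = 10080.

10080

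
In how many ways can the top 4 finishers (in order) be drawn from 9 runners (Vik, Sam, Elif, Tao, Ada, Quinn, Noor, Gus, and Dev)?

3024

There are 9 choices for 1st place, 8 for 2nd, and so on down to 6 for position 4.
That gives 9 × 8 × 7 × 6 = 3024.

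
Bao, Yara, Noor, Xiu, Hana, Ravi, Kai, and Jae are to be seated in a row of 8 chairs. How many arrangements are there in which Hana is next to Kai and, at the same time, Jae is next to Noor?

2880

Treat {Hana,Kai} as one block (2 orders) and {Jae,Noor} as another (2 orders).
That leaves 6 units to arrange: 2 × 2 × 6! = 4 × 720 = 2880.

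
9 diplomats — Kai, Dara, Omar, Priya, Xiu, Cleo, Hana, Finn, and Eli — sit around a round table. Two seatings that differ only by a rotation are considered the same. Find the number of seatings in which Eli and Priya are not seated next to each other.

30240

All circular seatings of 9 people number (8)! = 40320.
Seatings with Eli beside Priya: treat them as a block with 2 internal orders, giving 2 × (7)! = 10080.
Subtracting, 40320 − 10080 = 30240.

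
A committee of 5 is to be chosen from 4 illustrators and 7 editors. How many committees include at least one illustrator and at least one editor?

Total 5-person selections from all 11: C(11,5) = 462.
Subtract selections that omit an entire group: no illustrators → C(7,5) = 21; no editors → C(4,5) = 0.
Both groups omitted at once is impossible, so 462 − 21 = 441.

441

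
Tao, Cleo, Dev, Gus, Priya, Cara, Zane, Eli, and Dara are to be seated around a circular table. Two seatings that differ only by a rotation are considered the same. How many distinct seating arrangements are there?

Seat Tao anywhere (absorbing the rotational symmetry), then permute the other 8: (8)! = 40320.

40320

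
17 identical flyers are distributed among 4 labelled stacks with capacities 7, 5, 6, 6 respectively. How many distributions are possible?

114

By stars and bars, unrestricted non-negative solutions to x_1+…+x_4 = 17 number C(17+3,3) = 1140.
Subtract solutions that violate a single cap (substitute x_i' = x_i − (cap_i+1)): x_1 ≥ 8 gives C(12,3) = 220; x_2 ≥ 6 gives C(14,3) = 364; x_3 ≥ 7 gives C(13,3) = 286; x_4 ≥ 7 gives C(13,3) = 286. Together 1156.
Add back pairs where two caps are both exceeded: 20 + 10 + 10 + 35 + 35 + 20 = 130.
By inclusion–exclusion the count is 1140 − 1156 + 130 = 114.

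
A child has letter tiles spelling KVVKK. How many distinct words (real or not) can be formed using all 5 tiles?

10

The 5 letters of KVVKK have repeats: K appearing 3 times and V appearing twice.
So there are 5! / (3!·2!) = 10 distinguishable arrangements.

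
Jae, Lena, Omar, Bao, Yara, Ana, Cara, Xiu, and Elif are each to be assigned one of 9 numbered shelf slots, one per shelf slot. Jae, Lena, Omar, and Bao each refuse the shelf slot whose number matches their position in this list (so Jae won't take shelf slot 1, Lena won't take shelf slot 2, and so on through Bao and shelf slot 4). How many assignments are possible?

Let Aᵢ (for 1 ≤ i ≤ 4) be the placements that put person i in their forbidden shelf slot. Any j of these fix j positions, leaving (9−j)! ways to fill the rest, and there are C(4,j) ways to pick which j.
By inclusion–exclusion, the number of valid placements is Σ_{j=0}^{4} (−1)^j C(4,j)·(9−j)!.
Computing: 362880 − 161280 + 30240 − 2880 + 120 = 229080.

229080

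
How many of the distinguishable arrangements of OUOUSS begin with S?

30

Fix S in the first position and arrange the remaining 5 letters.
Those 5 letters have O appearing twice and U appearing twice, giving (5)!/(2!·2!) = 30.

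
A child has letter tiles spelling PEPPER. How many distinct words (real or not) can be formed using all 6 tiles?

PEPPER has 6 letters with E appearing twice and P appearing 3 times.
So there are 6! / (3!·2!) = 60 distinguishable arrangements.

60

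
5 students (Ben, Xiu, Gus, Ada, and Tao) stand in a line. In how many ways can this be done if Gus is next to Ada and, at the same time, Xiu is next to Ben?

Treat {Gus,Ada} as one block (2 orders) and {Xiu,Ben} as another (2 orders).
That leaves 3 units to arrange: 2 × 2 × 3! = 4 × 6 = 24.

24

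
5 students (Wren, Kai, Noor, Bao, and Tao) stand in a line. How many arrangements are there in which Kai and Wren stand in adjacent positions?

Treat {Kai, Wren} as a single unit. There are 4 units to order, and the pair itself can be ordered 2 ways.
So the count is 2·(4)! = 48.

48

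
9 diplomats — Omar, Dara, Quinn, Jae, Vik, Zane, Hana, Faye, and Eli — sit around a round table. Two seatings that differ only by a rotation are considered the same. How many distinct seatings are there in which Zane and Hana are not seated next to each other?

Without the restriction there are (8)! = 40320 seatings.
Seatings with Zane beside Hana: treat them as a block with 2 internal orders, giving 2 × (7)! = 10080.
Subtracting, 40320 − 10080 = 30240.

30240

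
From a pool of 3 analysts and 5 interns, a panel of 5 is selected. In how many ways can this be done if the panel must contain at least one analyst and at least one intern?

Total 5-person selections from all 8: C(8,5) = 56.
Selections missing a whole group: no analysts → C(5,5) = 1; no interns → C(3,5) = 0.
Both groups omitted at once is impossible, so 56 − 1 = 55.

55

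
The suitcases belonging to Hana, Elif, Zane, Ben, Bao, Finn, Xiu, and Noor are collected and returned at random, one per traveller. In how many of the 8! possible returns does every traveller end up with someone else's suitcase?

This is the derangement count D_8: permutations of 8 items with no fixed point.
By inclusion–exclusion this is Σ_{j=0}^{8} (−1)^j C(8,j)·(8−j)!.
Computing: 40320 − 40320 + 20160 − 6720 + 1680 − 336 + 56 − 8 + 1 = 14833.

14833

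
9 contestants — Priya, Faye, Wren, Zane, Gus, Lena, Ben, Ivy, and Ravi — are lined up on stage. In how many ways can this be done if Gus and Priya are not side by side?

282240

There are 9! = 362880 arrangements in all. If Gus and Priya are adjacent, merging them into one block gives 2·(8)! = 80640 arrangements.
So 362880 − 80640 = 282240 arrangements keep them apart.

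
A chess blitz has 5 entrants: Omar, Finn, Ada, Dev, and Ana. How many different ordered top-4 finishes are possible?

This is an ordered selection of 4 from 5: P(5,4).
That gives 5 × 4 × 3 × 2 = 120.

120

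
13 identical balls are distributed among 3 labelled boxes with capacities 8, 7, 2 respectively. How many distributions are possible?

12

Without the upper bounds there are C(15,2) = 105 ways to split 13 among 3 boxes.
Subtract solutions that violate a single cap (substitute x_i' = x_i − (cap_i+1)): x_1 ≥ 9 gives C(6,2) = 15; x_2 ≥ 8 gives C(7,2) = 21; x_3 ≥ 3 gives C(12,2) = 66. Together 102.
Add back pairs where two caps are both exceeded: 0 + 3 + 6 = 9.
By inclusion–exclusion the count is 105 − 102 + 9 = 12.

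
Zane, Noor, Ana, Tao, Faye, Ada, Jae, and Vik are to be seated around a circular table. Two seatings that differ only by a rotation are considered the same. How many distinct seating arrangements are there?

5040

Seat Zane anywhere (absorbing the rotational symmetry), then permute the other 7: (7)! = 5040.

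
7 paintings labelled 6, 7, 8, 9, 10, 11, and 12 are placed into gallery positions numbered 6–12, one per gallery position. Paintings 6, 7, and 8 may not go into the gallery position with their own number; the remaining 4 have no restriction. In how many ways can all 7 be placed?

Let Aᵢ (for i ∈ {6, 7, 8}) be the placements that put painting i in its forbidden gallery position. Any j of these fix j positions, leaving (7−j)! ways to fill the rest, and there are C(3,j) ways to pick which j.
By inclusion–exclusion, the number of valid placements is Σ_{j=0}^{3} (−1)^j C(3,j)·(7−j)!.
Computing: 5040 − 2160 + 360 − 24 = 3216.

3216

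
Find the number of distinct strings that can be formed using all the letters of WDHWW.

The 5 letters of WDHWW have repeats: W appearing 3 times.
Dividing 5! = 120 by 3! = 6 for the repeated letters gives 20.

20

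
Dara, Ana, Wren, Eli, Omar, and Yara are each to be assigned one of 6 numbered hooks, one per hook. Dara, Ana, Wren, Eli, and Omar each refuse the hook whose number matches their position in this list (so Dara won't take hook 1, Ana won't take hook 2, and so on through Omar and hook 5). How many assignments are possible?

Let Aᵢ (for 1 ≤ i ≤ 5) be the placements that put person i in their forbidden hook. Any j of these fix j positions, leaving (6−j)! ways to fill the rest, and there are C(5,j) ways to pick which j.
By inclusion–exclusion, the number of valid placements is Σ_{j=0}^{5} (−1)^j C(5,j)·(6−j)!.
Computing: 720 − 600 + 240 − 60 + 10 − 1 = 309.

309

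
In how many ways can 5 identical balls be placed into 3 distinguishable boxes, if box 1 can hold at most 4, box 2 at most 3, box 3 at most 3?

14

By stars and bars, unrestricted non-negative solutions to x_1+…+x_3 = 5 number C(5+2,2) = 21.
Subtract solutions that violate a single cap (substitute x_i' = x_i − (cap_i+1)): x_1 ≥ 5 gives C(2,2) = 1; x_2 ≥ 4 gives C(3,2) = 3; x_3 ≥ 4 gives C(3,2) = 3. Together 7.
No two caps can be exceeded simultaneously, so the pair terms are all 0.
By inclusion–exclusion the count is 21 − 7 + 0 = 14.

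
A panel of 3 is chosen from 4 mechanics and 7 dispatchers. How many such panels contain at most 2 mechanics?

161

Split by how many mechanics are chosen (0 through 2).
Sum: C(4,0)·C(7,3) + C(4,1)·C(7,2) + C(4,2)·C(7,1) = 35 + 84 + 42 = 161.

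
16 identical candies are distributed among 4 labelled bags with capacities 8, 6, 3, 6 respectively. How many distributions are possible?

Without the upper bounds there are C(19,3) = 969 ways to split 16 among 4 bags.
Subtract solutions that violate a single cap (substitute x_i' = x_i − (cap_i+1)): x_1 ≥ 9 gives C(10,3) = 120; x_2 ≥ 7 gives C(12,3) = 220; x_3 ≥ 4 gives C(15,3) = 455; x_4 ≥ 7 gives C(12,3) = 220. Together 1015.
Add back pairs where two caps are both exceeded: 1 + 20 + 1 + 56 + 10 + 56 = 144.
By inclusion–exclusion the count is 969 − 1015 + 144 = 98.

98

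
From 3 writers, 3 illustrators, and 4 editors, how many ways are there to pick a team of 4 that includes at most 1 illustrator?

140

Split by how many illustrators are chosen (0 through 1).
Sum: C(3,0)·C(7,4) + C(3,1)·C(7,3) = 35 + 105 = 140.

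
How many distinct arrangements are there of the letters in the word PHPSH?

30

PHPSH has 5 letters with H appearing twice and P appearing twice.
The number of distinct arrangements is 5!/(2!·2!) = 120/4 = 30.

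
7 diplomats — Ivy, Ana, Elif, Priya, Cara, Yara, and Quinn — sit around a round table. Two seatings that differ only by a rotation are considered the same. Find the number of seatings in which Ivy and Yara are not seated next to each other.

480

Without the restriction there are (6)! = 720 seatings.
Seatings with Ivy beside Yara: treat them as a block with 2 internal orders, giving 2 × (5)! = 240.
Subtracting, 720 − 240 = 480.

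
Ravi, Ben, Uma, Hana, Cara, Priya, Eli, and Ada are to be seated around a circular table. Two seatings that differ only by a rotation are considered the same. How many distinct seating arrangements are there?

Fix one person's seat to break rotational symmetry; the remaining 7 people can be arranged in (7)! = 5040 ways.

5040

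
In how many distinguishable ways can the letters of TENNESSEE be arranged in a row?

TENNESSEE has 9 letters with E appearing 4 times, N appearing twice, and S appearing twice.
Dividing 9! = 362880 by 4!·2!·2! = 96 for the repeated letters gives 3780.

3780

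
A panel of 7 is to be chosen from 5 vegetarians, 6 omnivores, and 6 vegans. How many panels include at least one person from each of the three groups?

17996

Unrestricted: C(17,7) = 19448 ways to pick any 7 of the 17.
Subtract selections that omit an entire group: no vegetarians → C(12,7) = 792; no omnivores → C(11,7) = 330; no vegans → C(11,7) = 330.
Add back selections omitting two groups (i.e. drawn from a single group): C(5,7) + C(6,7) + C(6,7) = 0.
By inclusion–exclusion: 19448 − 1452 + 0 = 17996.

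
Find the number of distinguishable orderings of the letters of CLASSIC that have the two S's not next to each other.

There are 7!/(2!·2!) = 1260 arrangements of CLASSIC in total.
If the two S's are adjacent, glue them into one block, leaving 6 items to arrange: (6)!/(2!) = 360 ways.
Hence 1260 − 360 = 900.

900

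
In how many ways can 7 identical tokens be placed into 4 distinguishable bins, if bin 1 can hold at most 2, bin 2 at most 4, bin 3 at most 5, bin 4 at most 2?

Without the upper bounds there are C(10,3) = 120 ways to split 7 among 4 bins.
Subtract solutions that violate a single cap (substitute x_i' = x_i − (cap_i+1)): x_1 ≥ 3 gives C(7,3) = 35; x_2 ≥ 5 gives C(5,3) = 10; x_3 ≥ 6 gives C(4,3) = 4; x_4 ≥ 3 gives C(7,3) = 35. Together 84.
Add back pairs where two caps are both exceeded: 0 + 0 + 4 + 0 + 0 + 0 = 4.
By inclusion–exclusion the count is 120 − 84 + 4 = 40.

40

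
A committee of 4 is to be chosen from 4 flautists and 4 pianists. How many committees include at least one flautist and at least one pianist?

68

With no constraint there are C(8,4) = 70 possible selections.
Selections missing a whole group: no flautists → C(4,4) = 1; no pianists → C(4,4) = 1.
Both groups omitted at once is impossible, so 70 − 2 = 68.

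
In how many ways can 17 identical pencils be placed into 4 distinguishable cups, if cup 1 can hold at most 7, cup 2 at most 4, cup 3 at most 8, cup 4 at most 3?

Without the upper bounds there are C(20,3) = 1140 ways to split 17 among 4 cups.
Subtract solutions that violate a single cap (substitute x_i' = x_i − (cap_i+1)): x_1 ≥ 8 gives C(12,3) = 220; x_2 ≥ 5 gives C(15,3) = 455; x_3 ≥ 9 gives C(11,3) = 165; x_4 ≥ 4 gives C(16,3) = 560. Together 1400.
Add back pairs where two caps are both exceeded: 35 + 1 + 56 + 20 + 165 + 35 = 312.
Subtract triples: 0 + 1 + 0 + 0 = 1.
By inclusion–exclusion the count is 1140 − 1400 + 312 − 1 = 51.

51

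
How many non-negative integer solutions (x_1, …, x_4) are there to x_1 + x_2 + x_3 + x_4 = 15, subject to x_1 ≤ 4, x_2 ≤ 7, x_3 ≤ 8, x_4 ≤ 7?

230

Without the upper bounds there are C(18,3) = 816 ways to split 15 among 4 variables.
Subtract solutions that violate a single cap (substitute x_i' = x_i − (cap_i+1)): x_1 ≥ 5 gives C(13,3) = 286; x_2 ≥ 8 gives C(10,3) = 120; x_3 ≥ 9 gives C(9,3) = 84; x_4 ≥ 8 gives C(10,3) = 120. Together 610.
Add back pairs where two caps are both exceeded: 10 + 4 + 10 + 0 + 0 + 0 = 24.
By inclusion–exclusion the count is 816 − 610 + 24 = 230.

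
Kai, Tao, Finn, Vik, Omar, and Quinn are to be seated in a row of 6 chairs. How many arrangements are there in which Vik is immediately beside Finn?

Place the 4 others and the Vik-Finn pair as 5 objects in a line; the pair has 2 internal arrangements.
So the count is 2·(5)! = 240.

240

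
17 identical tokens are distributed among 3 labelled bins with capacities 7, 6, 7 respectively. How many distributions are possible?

Without the upper bounds there are C(19,2) = 171 ways to split 17 among 3 bins.
Subtract solutions that violate a single cap (substitute x_i' = x_i − (cap_i+1)): x_1 ≥ 8 gives C(11,2) = 55; x_2 ≥ 7 gives C(12,2) = 66; x_3 ≥ 8 gives C(11,2) = 55. Together 176.
Add back pairs where two caps are both exceeded: 6 + 3 + 6 = 15.
By inclusion–exclusion the count is 171 − 176 + 15 = 10.

10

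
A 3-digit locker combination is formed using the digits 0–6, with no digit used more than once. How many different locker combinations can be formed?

With no repetition, fill the 3 digits in order: 7 choices, then 6, down to 5.
7 × 6 × 5 = 210.

210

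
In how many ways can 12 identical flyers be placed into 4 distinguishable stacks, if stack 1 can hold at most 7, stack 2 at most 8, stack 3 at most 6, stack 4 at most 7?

309

Without the upper bounds there are C(15,3) = 455 ways to split 12 among 4 stacks.
Subtract solutions that violate a single cap (substitute x_i' = x_i − (cap_i+1)): x_1 ≥ 8 gives C(7,3) = 35; x_2 ≥ 9 gives C(6,3) = 20; x_3 ≥ 7 gives C(8,3) = 56; x_4 ≥ 8 gives C(7,3) = 35. Together 146.
No two caps can be exceeded simultaneously, so the pair terms are all 0.
By inclusion–exclusion the count is 455 − 146 + 0 = 309.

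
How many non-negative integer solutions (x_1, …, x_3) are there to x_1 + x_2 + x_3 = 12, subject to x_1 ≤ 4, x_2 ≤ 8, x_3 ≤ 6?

25

Without the upper bounds there are C(14,2) = 91 ways to split 12 among 3 variables.
Subtract solutions that violate a single cap (substitute x_i' = x_i − (cap_i+1)): x_1 ≥ 5 gives C(9,2) = 36; x_2 ≥ 9 gives C(5,2) = 10; x_3 ≥ 7 gives C(7,2) = 21. Together 67.
Add back pairs where two caps are both exceeded: 0 + 1 + 0 = 1.
By inclusion–exclusion the count is 91 − 67 + 1 = 25.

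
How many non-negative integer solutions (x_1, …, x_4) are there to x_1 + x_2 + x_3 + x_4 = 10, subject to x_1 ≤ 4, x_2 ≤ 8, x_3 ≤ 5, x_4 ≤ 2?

By stars and bars, unrestricted non-negative solutions to x_1+…+x_4 = 10 number C(10+3,3) = 286.
Subtract solutions that violate a single cap (substitute x_i' = x_i − (cap_i+1)): x_1 ≥ 5 gives C(8,3) = 56; x_2 ≥ 9 gives C(4,3) = 4; x_3 ≥ 6 gives C(7,3) = 35; x_4 ≥ 3 gives C(10,3) = 120. Together 215.
Add back pairs where two caps are both exceeded: 0 + 0 + 10 + 0 + 0 + 4 = 14.
By inclusion–exclusion the count is 286 − 215 + 14 = 85.

85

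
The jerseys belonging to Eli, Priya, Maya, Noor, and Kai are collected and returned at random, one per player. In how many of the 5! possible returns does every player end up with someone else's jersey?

This is the derangement count D_5: permutations of 5 items with no fixed point.
By inclusion–exclusion this is Σ_{j=0}^{5} (−1)^j C(5,j)·(5−j)!.
Computing: 120 − 120 + 60 − 20 + 5 − 1 = 44.

44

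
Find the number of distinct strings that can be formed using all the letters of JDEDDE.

The 6 letters of JDEDDE have repeats: D appearing 3 times and E appearing twice.
Dividing 6! = 720 by 3!·2! = 12 for the repeated letters gives 60.

60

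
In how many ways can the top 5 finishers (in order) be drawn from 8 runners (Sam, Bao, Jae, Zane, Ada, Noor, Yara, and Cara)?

6720

This is an ordered selection of 5 from 8: P(8,5).
That gives 8 × 7 × 6 × 5 × 4 = 6720.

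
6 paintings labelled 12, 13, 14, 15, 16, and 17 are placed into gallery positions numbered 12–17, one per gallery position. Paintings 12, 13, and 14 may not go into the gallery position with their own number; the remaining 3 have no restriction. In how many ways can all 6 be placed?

426

Let Aᵢ (for i ∈ {12, 13, 14}) be the placements that put painting i in its forbidden gallery position. Any j of these fix j positions, leaving (6−j)! ways to fill the rest, and there are C(3,j) ways to pick which j.
By inclusion–exclusion, the number of valid placements is Σ_{j=0}^{3} (−1)^j C(3,j)·(6−j)!.
Computing: 720 − 360 + 72 − 6 = 426.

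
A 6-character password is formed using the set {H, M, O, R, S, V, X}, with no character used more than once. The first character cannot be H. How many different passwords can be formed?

The first character has 7−1 = 6 choices (anything except H).
The remaining 5 characters are filled from the other 6 symbols without repetition: 6 × 5 × 4 × 3 × 2 = 720.
Total: 6 × 720 = 4320.

4320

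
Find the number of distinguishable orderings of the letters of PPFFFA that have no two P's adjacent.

40

Total arrangements of PPFFFA: 6!/(3!·2!) = 60.
If the two P's are adjacent, glue them into one block, leaving 5 items to arrange: (5)!/(3!) = 20 ways.
Subtracting, 60 − 20 = 40 arrangements keep the P's apart.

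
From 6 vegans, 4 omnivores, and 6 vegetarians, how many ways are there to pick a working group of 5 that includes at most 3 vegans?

Split by how many vegans are chosen (0 through 3).
Sum: C(6,0)·C(10,5) + C(6,1)·C(10,4) + C(6,2)·C(10,3) + C(6,3)·C(10,2) = 252 + 1260 + 1800 + 900 = 4212.

4212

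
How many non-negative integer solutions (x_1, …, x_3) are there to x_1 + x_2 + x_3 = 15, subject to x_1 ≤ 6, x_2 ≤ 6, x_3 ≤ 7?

15

By stars and bars, unrestricted non-negative solutions to x_1+…+x_3 = 15 number C(15+2,2) = 136.
Subtract solutions that violate a single cap (substitute x_i' = x_i − (cap_i+1)): x_1 ≥ 7 gives C(10,2) = 45; x_2 ≥ 7 gives C(10,2) = 45; x_3 ≥ 8 gives C(9,2) = 36. Together 126.
Add back pairs where two caps are both exceeded: 3 + 1 + 1 = 5.
By inclusion–exclusion the count is 136 − 126 + 5 = 15.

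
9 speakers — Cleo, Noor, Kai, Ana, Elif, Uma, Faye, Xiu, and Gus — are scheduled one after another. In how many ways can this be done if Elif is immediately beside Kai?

80640

Glue Elif and Kai into one block (2 internal orders), leaving 8 units to arrange in a row.
That gives 2 × 8! = 2 × 40320 = 80640.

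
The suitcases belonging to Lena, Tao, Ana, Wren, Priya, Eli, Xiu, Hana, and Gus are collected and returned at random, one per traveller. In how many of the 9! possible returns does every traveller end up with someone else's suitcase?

This is the derangement count D_9: permutations of 9 items with no fixed point.
By inclusion–exclusion this is Σ_{j=0}^{9} (−1)^j C(9,j)·(9−j)!.
Computing: 362880 − 362880 + 181440 − 60480 + 15120 − 3024 + 504 − 72 + 9 − 1 = 133496.

133496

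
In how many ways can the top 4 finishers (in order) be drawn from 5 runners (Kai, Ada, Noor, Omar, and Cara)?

120

This is an ordered selection of 4 from 5: P(5,4).
That gives 5 × 4 × 3 × 2 = 120.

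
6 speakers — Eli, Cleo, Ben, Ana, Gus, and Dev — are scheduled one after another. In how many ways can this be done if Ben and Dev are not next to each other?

Of the 6! = 720 arrangements, those with Ben and Dev adjacent number 2 × 5! = 240 (treat the pair as a block with 2 internal orders).
Complementary counting: 720 − 240 = 480.

480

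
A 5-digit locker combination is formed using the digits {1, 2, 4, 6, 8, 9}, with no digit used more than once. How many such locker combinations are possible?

This is a permutation of 5 out of 6: P(6,5) = 6!/1!.
6 × 5 × 4 × 3 × 2 = 720.

720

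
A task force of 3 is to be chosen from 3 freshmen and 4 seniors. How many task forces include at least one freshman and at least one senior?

30

With no constraint there are C(7,3) = 35 possible selections.
Subtract selections that omit an entire group: no freshmen → C(4,3) = 4; no seniors → C(3,3) = 1.
Both groups omitted at once is impossible, so 35 − 5 = 30.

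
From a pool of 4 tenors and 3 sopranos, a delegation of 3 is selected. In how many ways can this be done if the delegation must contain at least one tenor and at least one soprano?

30

Unrestricted: C(7,3) = 35 ways to pick any 3 of the 7.
Subtract selections that omit an entire group: no tenors → C(3,3) = 1; no sopranos → C(4,3) = 4.
Both groups omitted at once is impossible, so 35 − 5 = 30.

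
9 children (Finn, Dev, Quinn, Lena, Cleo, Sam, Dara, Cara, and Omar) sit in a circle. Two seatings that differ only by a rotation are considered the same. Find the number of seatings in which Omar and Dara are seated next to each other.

10080

Glue Omar and Dara into a block (2 internal orders). Seating 8 units around a circle gives (7)! arrangements.
So 2 × (7)! = 2 × 5040 = 10080.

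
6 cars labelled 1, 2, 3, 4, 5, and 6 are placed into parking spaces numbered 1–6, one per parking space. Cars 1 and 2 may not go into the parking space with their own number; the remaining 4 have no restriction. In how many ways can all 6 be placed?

Let Aᵢ (for i ∈ {1, 2}) be the placements that put car i in its forbidden parking space. Any j of these fix j positions, leaving (6−j)! ways to fill the rest, and there are C(2,j) ways to pick which j.
By inclusion–exclusion, the number of valid placements is Σ_{j=0}^{2} (−1)^j C(2,j)·(6−j)!.
Computing: 720 − 240 + 24 = 504.

504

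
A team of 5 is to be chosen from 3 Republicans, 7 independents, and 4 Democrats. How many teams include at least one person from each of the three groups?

Total 5-person selections from all 14: C(14,5) = 2002.
Subtract selections that omit an entire group: no Republicans → C(11,5) = 462; no independents → C(7,5) = 21; no Democrats → C(10,5) = 252.
Add back selections omitting two groups (i.e. drawn from a single group): C(3,5) + C(7,5) + C(4,5) = 21.
By inclusion–exclusion: 2002 − 735 + 21 = 1288.

1288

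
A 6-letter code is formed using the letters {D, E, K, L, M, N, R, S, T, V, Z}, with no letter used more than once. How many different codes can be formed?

Choose and order 6 of the 11 symbols: the first letter has 11 options, the next 10, and so on down to 6.
11 × 10 × 9 × 8 × 7 × 6 = 332640.

332640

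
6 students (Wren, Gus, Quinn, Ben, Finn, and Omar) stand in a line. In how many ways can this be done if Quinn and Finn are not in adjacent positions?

Of the 6! = 720 arrangements, those with Quinn and Finn adjacent number 2 × 5! = 240 (treat the pair as a block with 2 internal orders).
So 720 − 240 = 480 arrangements keep them apart.

480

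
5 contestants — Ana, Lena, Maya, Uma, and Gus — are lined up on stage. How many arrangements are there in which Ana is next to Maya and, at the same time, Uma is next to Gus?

Treat {Ana,Maya} as one block (2 orders) and {Uma,Gus} as another (2 orders).
That leaves 3 units to arrange: 2 × 2 × 3! = 4 × 6 = 24.

24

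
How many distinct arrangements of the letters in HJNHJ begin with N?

6

With the first slot taken by N, it remains to arrange the other 4 letters (HJHJ).
Those 4 letters have H appearing twice and J appearing twice, giving (4)!/(2!·2!) = 6.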